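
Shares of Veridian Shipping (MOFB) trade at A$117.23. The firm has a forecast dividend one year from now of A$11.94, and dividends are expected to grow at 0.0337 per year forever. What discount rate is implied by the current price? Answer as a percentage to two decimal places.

Rearranging the constant-growth DDM: r = D₁/P₀ + g.
r = 11.9400 / 117.23 + 0.0337 = 0.10185 + 0.0337 = 0.13555

13.56%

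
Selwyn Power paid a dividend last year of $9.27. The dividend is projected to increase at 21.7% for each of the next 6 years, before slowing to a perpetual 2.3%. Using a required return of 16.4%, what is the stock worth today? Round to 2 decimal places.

$153.04

Two-stage DDM. Project D₁…D_6 at 0.217, terminal growth 0.023, discount at r = 0.164.
D_1 = 11.2816
D_2 = 13.7297
D_3 = 16.7090
D_4 = 20.3349
D_5 = 24.7476
D_6 = 30.1178
Terminal value at t=6: TV = D_7/(r−g) = 30.8105/(0.164−0.023) = 218.5142
P₀ = 11.2816/(1+0.164)^1 + 13.7297/(1+0.164)^2 + 16.7090/(1+0.164)^3 + 20.3349/(1+0.164)^4 + 24.7476/(1+0.164)^5 + 30.1178/(1+0.164)^6 + 218.5142/(1+0.164)^6 = 153.0420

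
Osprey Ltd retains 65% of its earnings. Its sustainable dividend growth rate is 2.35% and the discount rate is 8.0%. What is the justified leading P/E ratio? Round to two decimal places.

6.19

Payout ratio b = 1 − 0.65 = 0.35.
Justified leading P/E = b/(r−g) = 0.35/(0.08−0.0235) = 6.1947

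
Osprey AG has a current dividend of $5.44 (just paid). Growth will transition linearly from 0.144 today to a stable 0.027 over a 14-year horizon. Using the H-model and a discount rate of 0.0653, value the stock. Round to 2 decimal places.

$262.20

H-model: P₀ = D₀[(1+g_L) + H(g_S−g_L)]/(r−g_L), with H = 14/2 = 7.
P₀ = 5.44 × [(1+0.027) + 7×(0.144−0.027)] / (0.0653−0.027)
   = 5.44 × 1.8460 / 0.0383 = 262.1995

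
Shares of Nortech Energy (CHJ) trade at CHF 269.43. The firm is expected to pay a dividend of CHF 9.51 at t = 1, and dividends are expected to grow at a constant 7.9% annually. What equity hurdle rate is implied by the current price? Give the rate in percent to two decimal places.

11.43%

Rearranging the constant-growth DDM: r = D₁/P₀ + g.
r = 9.5100 / 269.43 + 0.079 = 0.03530 + 0.079 = 0.11430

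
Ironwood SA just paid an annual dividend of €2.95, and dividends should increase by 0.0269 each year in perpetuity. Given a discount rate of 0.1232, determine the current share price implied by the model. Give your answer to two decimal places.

Gordon growth model: P₀ = D₁/(r − g). D₁ = 2.95 × (1 + 0.0269) = 3.0294.
P₀ = 3.0294 / (0.1232 − 0.0269) = 3.0294 / 0.0963 = 31.4575

€31.46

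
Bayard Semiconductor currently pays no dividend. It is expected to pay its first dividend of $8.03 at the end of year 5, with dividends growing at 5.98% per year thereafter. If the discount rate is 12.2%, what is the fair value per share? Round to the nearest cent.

$81.46

Deferred-dividend DDM. At t=4 the remaining stream is a growing perpetuity with first payment D_5 = 8.03.
V_4 = D_5/(r−g) = 8.03/(0.122−0.0598) = 129.0997
P₀ = V_4/(1+r)^4 = 129.0997/(1+0.122)^4 = 81.4617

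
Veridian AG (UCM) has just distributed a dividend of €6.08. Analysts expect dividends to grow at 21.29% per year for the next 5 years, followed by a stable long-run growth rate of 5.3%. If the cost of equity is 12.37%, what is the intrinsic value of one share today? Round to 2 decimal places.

Two-stage DDM. Project D₁…D_5 at 0.2129, terminal growth 0.053, discount at r = 0.1237.
D_1 = 7.3744
D_2 = 8.9444
D_3 = 10.8487
D_4 = 13.1584
D_5 = 15.9598
Terminal value at t=5: TV = D_6/(r−g) = 16.8057/(0.1237−0.053) = 237.7046
P₀ = 7.3744/(1+0.1237)^1 + 8.9444/(1+0.1237)^2 + 10.8487/(1+0.1237)^3 + 13.1584/(1+0.1237)^4 + 15.9598/(1+0.1237)^5 + 237.7046/(1+0.1237)^5 = 171.1268

€171.13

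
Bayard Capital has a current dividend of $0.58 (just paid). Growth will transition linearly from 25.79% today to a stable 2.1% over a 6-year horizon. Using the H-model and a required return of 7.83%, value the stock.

$17.53

H-model: P₀ = D₀[(1+g_L) + H(g_S−g_L)]/(r−g_L), with H = 6/2 = 3.
P₀ = 0.58 × [(1+0.021) + 3×(0.2579−0.021)] / (0.0783−0.021)
   = 0.58 × 1.7317 / 0.0573 = 17.5286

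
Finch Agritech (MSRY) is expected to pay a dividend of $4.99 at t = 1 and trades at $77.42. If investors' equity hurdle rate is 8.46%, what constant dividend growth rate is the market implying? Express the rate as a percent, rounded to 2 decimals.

From P₀ = D₁/(r − g), the implied growth is g = r − D₁/P₀.
g = 0.0846 − 4.99/77.42 = 0.0846 − 0.06445 = 0.02015

2.01%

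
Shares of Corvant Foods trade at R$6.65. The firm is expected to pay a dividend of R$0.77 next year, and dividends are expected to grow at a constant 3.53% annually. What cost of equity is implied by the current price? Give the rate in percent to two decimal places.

Rearranging the constant-growth DDM: r = D₁/P₀ + g.
r = 0.7700 / 6.65 + 0.0353 = 0.11579 + 0.0353 = 0.15109

15.11%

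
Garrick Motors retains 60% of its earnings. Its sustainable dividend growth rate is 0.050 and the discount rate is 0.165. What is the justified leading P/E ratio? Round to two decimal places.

Payout ratio b = 1 − 0.60 = 0.40.
Justified leading P/E = b/(r−g) = 0.40/(0.165−0.05) = 3.4783

3.48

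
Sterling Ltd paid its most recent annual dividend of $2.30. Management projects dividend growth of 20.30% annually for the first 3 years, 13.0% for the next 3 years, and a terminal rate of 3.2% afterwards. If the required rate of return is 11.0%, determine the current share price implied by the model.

$58.10

Three-stage DDM. Project D₁…D_6; terminal Gordon value at t=6 with g = 0.032; discount at r = 0.11.
D_1 = 2.7669
D_2 = 3.3286
D_3 = 4.0043
D_4 = 4.5248
D_5 = 5.1131
D_6 = 5.7778
TV_6 = 5.9627/(0.11−0.032) = 76.4443
P₀ = Σ Dₜ/(1+r)ᵗ + TV_6/(1+r)^6 = 58.0964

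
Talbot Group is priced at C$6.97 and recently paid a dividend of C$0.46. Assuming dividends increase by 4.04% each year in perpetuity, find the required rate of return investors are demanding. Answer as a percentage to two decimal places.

10.91%

Rearranging the constant-growth DDM: r = D₁/P₀ + g.
D₁ = 0.46 × (1 + 0.0404) = 0.4786.
r = 0.4786 / 6.97 + 0.0404 = 0.06866 + 0.0404 = 0.10906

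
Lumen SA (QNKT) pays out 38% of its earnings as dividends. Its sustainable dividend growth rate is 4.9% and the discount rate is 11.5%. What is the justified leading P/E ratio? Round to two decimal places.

5.76

Justified leading P/E = b/(r−g) = 0.38/(0.115−0.049) = 5.7576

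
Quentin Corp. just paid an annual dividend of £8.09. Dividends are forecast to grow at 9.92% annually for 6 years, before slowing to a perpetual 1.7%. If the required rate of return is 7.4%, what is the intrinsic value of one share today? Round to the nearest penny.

£218.58

Two-stage DDM. Project D₁…D_6 at 0.0992, terminal growth 0.017, discount at r = 0.074.
D_1 = 8.8925
D_2 = 9.7747
D_3 = 10.7443
D_4 = 11.8101
D_5 = 12.9817
D_6 = 14.2695
Terminal value at t=6: TV = D_7/(r−g) = 14.5121/(0.074−0.017) = 254.5980
P₀ = 8.8925/(1+0.074)^1 + 9.7747/(1+0.074)^2 + 10.7443/(1+0.074)^3 + 11.8101/(1+0.074)^4 + 12.9817/(1+0.074)^5 + 14.2695/(1+0.074)^6 + 254.5980/(1+0.074)^6 = 218.5793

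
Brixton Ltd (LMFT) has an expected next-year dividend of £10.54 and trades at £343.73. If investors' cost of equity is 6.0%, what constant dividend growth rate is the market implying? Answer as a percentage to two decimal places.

From P₀ = D₁/(r − g), the implied growth is g = r − D₁/P₀.
g = 0.06 − 10.54/343.73 = 0.06 − 0.03066 = 0.02934

2.93%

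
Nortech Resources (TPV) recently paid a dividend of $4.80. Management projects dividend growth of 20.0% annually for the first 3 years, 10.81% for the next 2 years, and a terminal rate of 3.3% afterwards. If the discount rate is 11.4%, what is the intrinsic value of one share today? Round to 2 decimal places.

$104.35

Three-stage DDM. Project D₁…D_5; terminal Gordon value at t=5 with g = 0.033; discount at r = 0.114.
D_1 = 5.7600
D_2 = 6.9120
D_3 = 8.2944
D_4 = 9.1910
D_5 = 10.1846
TV_5 = 10.5207/(0.114−0.033) = 129.8848
P₀ = Σ Dₜ/(1+r)ᵗ + TV_5/(1+r)^5 = 104.3505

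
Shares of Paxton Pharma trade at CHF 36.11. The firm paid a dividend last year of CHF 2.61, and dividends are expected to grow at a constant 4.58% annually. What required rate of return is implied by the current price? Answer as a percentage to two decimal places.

Rearranging the constant-growth DDM: r = D₁/P₀ + g.
D₁ = 2.61 × (1 + 0.0458) = 2.7295.
r = 2.7295 / 36.11 + 0.0458 = 0.07559 + 0.0458 = 0.12139

12.14%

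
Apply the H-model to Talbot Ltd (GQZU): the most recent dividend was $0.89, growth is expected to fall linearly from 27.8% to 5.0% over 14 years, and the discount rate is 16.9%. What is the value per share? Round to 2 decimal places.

$19.79

H-model: P₀ = D₀[(1+g_L) + H(g_S−g_L)]/(r−g_L), with H = 14/2 = 7.
P₀ = 0.89 × [(1+0.05) + 7×(0.278−0.05)] / (0.169−0.05)
   = 0.89 × 2.6460 / 0.119 = 19.7894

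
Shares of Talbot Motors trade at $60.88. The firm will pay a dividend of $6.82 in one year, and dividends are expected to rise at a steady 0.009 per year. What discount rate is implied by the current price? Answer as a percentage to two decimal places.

12.10%

Rearranging the constant-growth DDM: r = D₁/P₀ + g.
r = 6.8200 / 60.88 + 0.009 = 0.11202 + 0.009 = 0.12102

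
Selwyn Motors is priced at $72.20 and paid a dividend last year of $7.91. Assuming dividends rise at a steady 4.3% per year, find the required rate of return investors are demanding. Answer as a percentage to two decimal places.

15.73%

Rearranging the constant-growth DDM: r = D₁/P₀ + g.
D₁ = 7.91 × (1 + 0.043) = 8.2501.
r = 8.2501 / 72.20 + 0.043 = 0.11427 + 0.043 = 0.15727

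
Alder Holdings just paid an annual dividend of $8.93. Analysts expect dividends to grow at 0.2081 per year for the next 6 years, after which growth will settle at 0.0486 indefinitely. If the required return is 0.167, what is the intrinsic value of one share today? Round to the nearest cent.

Two-stage DDM. Project D₁…D_6 at 0.2081, terminal growth 0.0486, discount at r = 0.167.
D_1 = 10.7883
D_2 = 13.0334
D_3 = 15.7456
D_4 = 19.0223
D_5 = 22.9808
D_6 = 27.7632
Terminal value at t=6: TV = D_7/(r−g) = 29.1124/(0.167−0.0486) = 245.8821
P₀ = 10.7883/(1+0.167)^1 + 13.0334/(1+0.167)^2 + 15.7456/(1+0.167)^3 + 19.0223/(1+0.167)^4 + 22.9808/(1+0.167)^5 + 27.7632/(1+0.167)^6 + 245.8821/(1+0.167)^6 = 157.9285

$157.93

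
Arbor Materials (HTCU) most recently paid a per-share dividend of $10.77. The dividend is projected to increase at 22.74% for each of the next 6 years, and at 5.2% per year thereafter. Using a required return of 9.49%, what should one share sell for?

Two-stage DDM. Project D₁…D_6 at 0.2274, terminal growth 0.052, discount at r = 0.0949.
D_1 = 13.2191
D_2 = 16.2251
D_3 = 19.9147
D_4 = 24.4433
D_5 = 30.0017
D_6 = 36.8241
Terminal value at t=6: TV = D_7/(r−g) = 38.7390/(0.0949−0.052) = 903.0065
P₀ = 13.2191/(1+0.0949)^1 + 16.2251/(1+0.0949)^2 + 19.9147/(1+0.0949)^3 + 24.4433/(1+0.0949)^4 + 30.0017/(1+0.0949)^5 + 36.8241/(1+0.0949)^6 + 903.0065/(1+0.0949)^6 = 622.3652

$622.37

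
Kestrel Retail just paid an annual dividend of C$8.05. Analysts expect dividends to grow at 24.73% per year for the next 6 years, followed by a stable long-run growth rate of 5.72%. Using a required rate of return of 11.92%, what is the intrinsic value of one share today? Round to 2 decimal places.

C$334.78

Two-stage DDM. Project D₁…D_6 at 0.2473, terminal growth 0.0572, discount at r = 0.1192.
D_1 = 10.0408
D_2 = 12.5238
D_3 = 15.6210
D_4 = 19.4841
D_5 = 24.3025
D_6 = 30.3125
Terminal value at t=6: TV = D_7/(r−g) = 32.0463/(0.1192−0.0572) = 516.8766
P₀ = 10.0408/(1+0.1192)^1 + 12.5238/(1+0.1192)^2 + 15.6210/(1+0.1192)^3 + 19.4841/(1+0.1192)^4 + 24.3025/(1+0.1192)^5 + 30.3125/(1+0.1192)^6 + 516.8766/(1+0.1192)^6 = 334.7834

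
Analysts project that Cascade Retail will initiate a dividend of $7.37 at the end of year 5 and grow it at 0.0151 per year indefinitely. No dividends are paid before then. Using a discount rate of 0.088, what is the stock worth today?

$72.15

Deferred-dividend DDM. At t=4 the remaining stream is a growing perpetuity with first payment D_5 = 7.37.
V_4 = D_5/(r−g) = 7.37/(0.088−0.0151) = 101.0974
P₀ = V_4/(1+r)^4 = 101.0974/(1+0.088)^4 = 72.1480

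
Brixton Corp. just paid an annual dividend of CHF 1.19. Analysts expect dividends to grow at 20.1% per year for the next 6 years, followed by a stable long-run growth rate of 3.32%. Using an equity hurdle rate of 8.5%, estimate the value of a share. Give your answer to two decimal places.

CHF 54.00

Two-stage DDM. Project D₁…D_6 at 0.201, terminal growth 0.0332, discount at r = 0.085.
D_1 = 1.4292
D_2 = 1.7165
D_3 = 2.0615
D_4 = 2.4758
D_5 = 2.9735
D_6 = 3.5711
Terminal value at t=6: TV = D_7/(r−g) = 3.6897/(0.085−0.0332) = 71.2295
P₀ = 1.4292/(1+0.085)^1 + 1.7165/(1+0.085)^2 + 2.0615/(1+0.085)^3 + 2.4758/(1+0.085)^4 + 2.9735/(1+0.085)^5 + 3.5711/(1+0.085)^6 + 71.2295/(1+0.085)^6 = 54.0018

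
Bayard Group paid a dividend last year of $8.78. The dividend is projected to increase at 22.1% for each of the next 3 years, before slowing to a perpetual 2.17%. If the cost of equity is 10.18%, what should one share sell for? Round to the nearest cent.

Two-stage DDM. Project D₁…D_3 at 0.221, terminal growth 0.0217, discount at r = 0.1018.
D_1 = 10.7204
D_2 = 13.0896
D_3 = 15.9824
Terminal value at t=3: TV = D_4/(r−g) = 16.3292/(0.1018−0.0217) = 203.8602
P₀ = 10.7204/(1+0.1018)^1 + 13.0896/(1+0.1018)^2 + 15.9824/(1+0.1018)^3 + 203.8602/(1+0.1018)^3 = 184.8752

$184.88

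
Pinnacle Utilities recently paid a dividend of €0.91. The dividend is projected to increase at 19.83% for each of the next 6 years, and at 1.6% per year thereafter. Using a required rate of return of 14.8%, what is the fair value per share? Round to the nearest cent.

Two-stage DDM. Project D₁…D_6 at 0.1983, terminal growth 0.016, discount at r = 0.148.
D_1 = 1.0905
D_2 = 1.3067
D_3 = 1.5658
D_4 = 1.8763
D_5 = 2.2484
D_6 = 2.6942
Terminal value at t=6: TV = D_7/(r−g) = 2.7373/(0.148−0.016) = 20.7374
P₀ = 1.0905/(1+0.148)^1 + 1.3067/(1+0.148)^2 + 1.5658/(1+0.148)^3 + 1.8763/(1+0.148)^4 + 2.2484/(1+0.148)^5 + 2.6942/(1+0.148)^6 + 20.7374/(1+0.148)^6 = 15.4207

€15.42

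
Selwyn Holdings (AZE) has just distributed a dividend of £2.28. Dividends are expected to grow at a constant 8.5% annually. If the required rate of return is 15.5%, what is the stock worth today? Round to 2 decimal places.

Gordon growth model: P₀ = D₁/(r − g). D₁ = 2.28 × (1 + 0.085) = 2.4738.
P₀ = 2.4738 / (0.155 − 0.085) = 2.4738 / 0.07 = 35.3400

£35.34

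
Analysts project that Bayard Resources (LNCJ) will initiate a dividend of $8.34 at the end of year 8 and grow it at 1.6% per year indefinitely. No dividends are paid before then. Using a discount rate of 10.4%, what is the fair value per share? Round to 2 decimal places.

$47.41

Deferred-dividend DDM. At t=7 the remaining stream is a growing perpetuity with first payment D_8 = 8.34.
V_7 = D_8/(r−g) = 8.34/(0.104−0.016) = 94.7727
P₀ = V_7/(1+r)^7 = 94.7727/(1+0.104)^7 = 47.4133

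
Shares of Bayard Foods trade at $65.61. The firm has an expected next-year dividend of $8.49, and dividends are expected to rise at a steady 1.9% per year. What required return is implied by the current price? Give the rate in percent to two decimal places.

14.84%

Rearranging the constant-growth DDM: r = D₁/P₀ + g.
r = 8.4900 / 65.61 + 0.019 = 0.12940 + 0.019 = 0.14840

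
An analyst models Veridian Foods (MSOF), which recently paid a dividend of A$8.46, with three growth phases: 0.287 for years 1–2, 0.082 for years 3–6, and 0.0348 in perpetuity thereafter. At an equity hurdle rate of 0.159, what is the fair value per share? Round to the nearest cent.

A$121.09

Three-stage DDM. Project D₁…D_6; terminal Gordon value at t=6 with g = 0.0348; discount at r = 0.159.
D_1 = 10.8880
D_2 = 14.0129
D_3 = 15.1619
D_4 = 16.4052
D_5 = 17.7504
D_6 = 19.2060
TV_6 = 19.8743/(0.159−0.0348) = 160.0189
P₀ = Σ Dₜ/(1+r)ᵗ + TV_6/(1+r)^6 = 121.0875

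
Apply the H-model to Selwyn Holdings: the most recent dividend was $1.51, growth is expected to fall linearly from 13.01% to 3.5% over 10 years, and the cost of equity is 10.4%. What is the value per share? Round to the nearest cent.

$33.06

H-model: P₀ = D₀[(1+g_L) + H(g_S−g_L)]/(r−g_L), with H = 10/2 = 5.
P₀ = 1.51 × [(1+0.035) + 5×(0.1301−0.035)] / (0.104−0.035)
   = 1.51 × 1.5105 / 0.069 = 33.0559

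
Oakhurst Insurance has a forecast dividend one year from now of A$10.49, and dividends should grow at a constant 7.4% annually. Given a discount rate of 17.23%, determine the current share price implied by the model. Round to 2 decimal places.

A$106.71

Gordon growth model: P₀ = D₁/(r − g), with D₁ = 10.49 given directly.
P₀ = 10.4900 / (0.1723 − 0.074) = 10.4900 / 0.0983 = 106.7141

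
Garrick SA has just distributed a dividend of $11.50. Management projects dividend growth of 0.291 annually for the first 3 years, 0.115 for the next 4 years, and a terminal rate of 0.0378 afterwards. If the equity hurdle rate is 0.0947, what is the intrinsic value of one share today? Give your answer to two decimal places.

$497.69

Three-stage DDM. Project D₁…D_7; terminal Gordon value at t=7 with g = 0.0378; discount at r = 0.0947.
D_1 = 14.8465
D_2 = 19.1668
D_3 = 24.7444
D_4 = 27.5900
D_5 = 30.7628
D_6 = 34.3006
D_7 = 38.2451
TV_7 = 39.6908/(0.0947−0.0378) = 697.5534
P₀ = Σ Dₜ/(1+r)ᵗ + TV_7/(1+r)^7 = 497.6944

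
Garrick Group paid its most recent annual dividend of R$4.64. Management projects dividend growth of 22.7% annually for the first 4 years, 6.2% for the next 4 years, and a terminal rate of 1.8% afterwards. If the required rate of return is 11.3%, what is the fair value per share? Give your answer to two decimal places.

R$109.12

Three-stage DDM. Project D₁…D_8; terminal Gordon value at t=8 with g = 0.018; discount at r = 0.113.
D_1 = 5.6933
D_2 = 6.9857
D_3 = 8.5714
D_4 = 10.5171
D_5 = 11.1692
D_6 = 11.8617
D_7 = 12.5971
D_8 = 13.3781
TV_8 = 13.6189/(0.113−0.018) = 143.3569
P₀ = Σ Dₜ/(1+r)ᵗ + TV_8/(1+r)^8 = 109.1167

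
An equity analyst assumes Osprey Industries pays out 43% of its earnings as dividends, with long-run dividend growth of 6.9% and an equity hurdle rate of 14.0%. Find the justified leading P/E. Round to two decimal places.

6.06

Justified leading P/E = b/(r−g) = 0.43/(0.14−0.069) = 6.0563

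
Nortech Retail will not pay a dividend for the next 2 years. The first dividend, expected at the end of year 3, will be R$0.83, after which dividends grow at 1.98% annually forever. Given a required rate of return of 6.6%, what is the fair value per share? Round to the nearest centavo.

Deferred-dividend DDM. At t=2 the remaining stream is a growing perpetuity with first payment D_3 = 0.83.
V_2 = D_3/(r−g) = 0.83/(0.066−0.0198) = 17.9654
P₀ = V_2/(1+r)^2 = 17.9654/(1+0.066)^2 = 15.8096

R$15.81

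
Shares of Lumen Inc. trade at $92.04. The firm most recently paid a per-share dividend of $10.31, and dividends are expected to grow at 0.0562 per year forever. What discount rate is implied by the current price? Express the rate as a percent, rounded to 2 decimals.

17.45%

Rearranging the constant-growth DDM: r = D₁/P₀ + g.
D₁ = 10.31 × (1 + 0.0562) = 10.8894.
r = 10.8894 / 92.04 + 0.0562 = 0.11831 + 0.0562 = 0.17451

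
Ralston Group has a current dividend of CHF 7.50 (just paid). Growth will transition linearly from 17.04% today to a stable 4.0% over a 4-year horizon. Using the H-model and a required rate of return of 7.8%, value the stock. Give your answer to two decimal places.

H-model: P₀ = D₀[(1+g_L) + H(g_S−g_L)]/(r−g_L), with H = 4/2 = 2.
P₀ = 7.50 × [(1+0.04) + 2×(0.1704−0.04)] / (0.078−0.04)
   = 7.50 × 1.3008 / 0.038 = 256.7368

CHF 256.74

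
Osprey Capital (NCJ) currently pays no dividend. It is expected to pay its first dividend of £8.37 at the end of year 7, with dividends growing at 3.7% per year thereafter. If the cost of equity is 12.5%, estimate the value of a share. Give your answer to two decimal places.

£46.92

Deferred-dividend DDM. At t=6 the remaining stream is a growing perpetuity with first payment D_7 = 8.37.
V_6 = D_7/(r−g) = 8.37/(0.125−0.037) = 95.1136
P₀ = V_6/(1+r)^6 = 95.1136/(1+0.125)^6 = 46.9167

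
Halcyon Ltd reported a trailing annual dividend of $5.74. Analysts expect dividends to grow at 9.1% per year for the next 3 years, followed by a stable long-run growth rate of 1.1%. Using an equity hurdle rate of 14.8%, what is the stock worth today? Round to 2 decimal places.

Two-stage DDM. Project D₁…D_3 at 0.091, terminal growth 0.011, discount at r = 0.148.
D_1 = 6.2623
D_2 = 6.8322
D_3 = 7.4539
Terminal value at t=3: TV = D_4/(r−g) = 7.5359/(0.148−0.011) = 55.0068
P₀ = 6.2623/(1+0.148)^1 + 6.8322/(1+0.148)^2 + 7.4539/(1+0.148)^3 + 55.0068/(1+0.148)^3 = 51.9232

$51.92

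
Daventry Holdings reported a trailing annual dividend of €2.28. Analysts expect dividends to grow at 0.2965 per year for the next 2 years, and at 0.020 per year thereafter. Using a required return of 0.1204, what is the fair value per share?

€36.71

Two-stage DDM. Project D₁…D_2 at 0.2965, terminal growth 0.02, discount at r = 0.1204.
D_1 = 2.9560
D_2 = 3.8325
Terminal value at t=2: TV = D_3/(r−g) = 3.9091/(0.1204−0.02) = 38.9356
P₀ = 2.9560/(1+0.1204)^1 + 3.8325/(1+0.1204)^2 + 38.9356/(1+0.1204)^2 = 36.7084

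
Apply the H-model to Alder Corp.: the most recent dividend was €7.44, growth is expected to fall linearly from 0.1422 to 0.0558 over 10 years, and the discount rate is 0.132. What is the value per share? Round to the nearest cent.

H-model: P₀ = D₀[(1+g_L) + H(g_S−g_L)]/(r−g_L), with H = 10/2 = 5.
P₀ = 7.44 × [(1+0.0558) + 5×(0.1422−0.0558)] / (0.132−0.0558)
   = 7.44 × 1.4878 / 0.0762 = 145.2655

€145.27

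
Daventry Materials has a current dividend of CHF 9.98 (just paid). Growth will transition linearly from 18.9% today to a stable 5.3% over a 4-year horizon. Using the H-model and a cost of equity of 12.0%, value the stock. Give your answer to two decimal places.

CHF 197.37

H-model: P₀ = D₀[(1+g_L) + H(g_S−g_L)]/(r−g_L), with H = 4/2 = 2.
P₀ = 9.98 × [(1+0.053) + 2×(0.189−0.053)] / (0.12−0.053)
   = 9.98 × 1.3250 / 0.067 = 197.3657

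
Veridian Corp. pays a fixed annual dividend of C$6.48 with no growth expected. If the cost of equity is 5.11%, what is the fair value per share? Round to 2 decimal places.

C$126.81

Zero-growth DDM (perpetuity): P₀ = D/r = 6.48 / 0.0511 = 126.8102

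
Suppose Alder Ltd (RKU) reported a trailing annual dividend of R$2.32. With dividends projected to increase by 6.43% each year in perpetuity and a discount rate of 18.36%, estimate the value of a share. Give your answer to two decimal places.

Gordon growth model: P₀ = D₁/(r − g). D₁ = 2.32 × (1 + 0.0643) = 2.4692.
P₀ = 2.4692 / (0.1836 − 0.0643) = 2.4692 / 0.1193 = 20.6972

R$20.70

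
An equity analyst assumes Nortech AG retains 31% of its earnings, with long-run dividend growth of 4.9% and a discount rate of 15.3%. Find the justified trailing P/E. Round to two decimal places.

Payout ratio b = 1 − 0.31 = 0.69.
Justified trailing P/E = b(1+g)/(r−g) = 0.69×(1+0.049)/(0.153−0.049) = 6.9597

6.96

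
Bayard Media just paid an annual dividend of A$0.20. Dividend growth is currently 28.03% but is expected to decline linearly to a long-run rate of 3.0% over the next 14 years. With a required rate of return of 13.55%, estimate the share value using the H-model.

A$5.27

H-model: P₀ = D₀[(1+g_L) + H(g_S−g_L)]/(r−g_L), with H = 14/2 = 7.
P₀ = 0.20 × [(1+0.03) + 7×(0.2803−0.03)] / (0.1355−0.03)
   = 0.20 × 2.7821 / 0.1055 = 5.2741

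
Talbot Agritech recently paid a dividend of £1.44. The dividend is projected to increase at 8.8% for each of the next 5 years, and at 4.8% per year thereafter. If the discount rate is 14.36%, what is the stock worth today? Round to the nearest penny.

Two-stage DDM. Project D₁…D_5 at 0.088, terminal growth 0.048, discount at r = 0.1436.
D_1 = 1.5667
D_2 = 1.7046
D_3 = 1.8546
D_4 = 2.0178
D_5 = 2.1954
Terminal value at t=5: TV = D_6/(r−g) = 2.3007/(0.1436−0.048) = 24.0664
P₀ = 1.5667/(1+0.1436)^1 + 1.7046/(1+0.1436)^2 + 1.8546/(1+0.1436)^3 + 2.0178/(1+0.1436)^4 + 2.1954/(1+0.1436)^5 + 24.0664/(1+0.1436)^5 = 18.5193

£18.52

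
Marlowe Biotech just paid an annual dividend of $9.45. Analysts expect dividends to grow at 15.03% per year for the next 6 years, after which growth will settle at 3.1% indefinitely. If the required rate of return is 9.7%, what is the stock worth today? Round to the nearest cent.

Two-stage DDM. Project D₁…D_6 at 0.1503, terminal growth 0.031, discount at r = 0.097.
D_1 = 10.8703
D_2 = 12.5041
D_3 = 14.3835
D_4 = 16.5454
D_5 = 19.0321
D_6 = 21.8927
Terminal value at t=6: TV = D_7/(r−g) = 22.5713/(0.097−0.031) = 341.9899
P₀ = 10.8703/(1+0.097)^1 + 12.5041/(1+0.097)^2 + 14.3835/(1+0.097)^3 + 16.5454/(1+0.097)^4 + 19.0321/(1+0.097)^5 + 21.8927/(1+0.097)^6 + 341.9899/(1+0.097)^6 = 263.3956

$263.40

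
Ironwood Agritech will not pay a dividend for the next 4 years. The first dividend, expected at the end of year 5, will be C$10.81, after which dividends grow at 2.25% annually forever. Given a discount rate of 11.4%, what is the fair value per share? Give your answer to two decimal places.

C$76.71

Deferred-dividend DDM. At t=4 the remaining stream is a growing perpetuity with first payment D_5 = 10.81.
V_4 = D_5/(r−g) = 10.81/(0.114−0.0225) = 118.1421
P₀ = V_4/(1+r)^4 = 118.1421/(1+0.114)^4 = 76.7121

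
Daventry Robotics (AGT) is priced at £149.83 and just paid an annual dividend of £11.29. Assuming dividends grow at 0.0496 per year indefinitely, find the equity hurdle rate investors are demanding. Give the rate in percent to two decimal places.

Rearranging the constant-growth DDM: r = D₁/P₀ + g.
D₁ = 11.29 × (1 + 0.0496) = 11.8500.
r = 11.8500 / 149.83 + 0.0496 = 0.07909 + 0.0496 = 0.12869

12.87%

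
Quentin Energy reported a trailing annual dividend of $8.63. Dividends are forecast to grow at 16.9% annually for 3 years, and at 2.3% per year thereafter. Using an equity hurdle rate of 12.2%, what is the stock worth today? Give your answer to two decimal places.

$128.98

Two-stage DDM. Project D₁…D_3 at 0.169, terminal growth 0.023, discount at r = 0.122.
D_1 = 10.0885
D_2 = 11.7934
D_3 = 13.7865
Terminal value at t=3: TV = D_4/(r−g) = 14.1036/(0.122−0.023) = 142.4606
P₀ = 10.0885/(1+0.122)^1 + 11.7934/(1+0.122)^2 + 13.7865/(1+0.122)^3 + 142.4606/(1+0.122)^3 = 128.9796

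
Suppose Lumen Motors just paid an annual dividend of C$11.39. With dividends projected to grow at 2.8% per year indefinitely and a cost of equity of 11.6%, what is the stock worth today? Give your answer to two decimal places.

Gordon growth model: P₀ = D₁/(r − g). D₁ = 11.39 × (1 + 0.028) = 11.7089.
P₀ = 11.7089 / (0.116 − 0.028) = 11.7089 / 0.088 = 133.0559

C$133.06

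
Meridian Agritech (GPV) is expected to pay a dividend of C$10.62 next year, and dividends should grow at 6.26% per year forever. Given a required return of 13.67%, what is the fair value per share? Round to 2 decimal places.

Gordon growth model: P₀ = D₁/(r − g), with D₁ = 10.62 given directly.
P₀ = 10.6200 / (0.1367 − 0.0626) = 10.6200 / 0.0741 = 143.3198

C$143.32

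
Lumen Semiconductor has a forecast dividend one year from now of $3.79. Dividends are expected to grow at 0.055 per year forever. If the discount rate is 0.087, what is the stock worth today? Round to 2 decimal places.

Gordon growth model: P₀ = D₁/(r − g), with D₁ = 3.79 given directly.
P₀ = 3.7900 / (0.087 − 0.055) = 3.7900 / 0.032 = 118.4375

$118.44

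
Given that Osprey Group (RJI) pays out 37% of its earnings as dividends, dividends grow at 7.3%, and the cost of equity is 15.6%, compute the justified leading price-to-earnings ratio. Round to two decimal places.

4.46

Justified leading P/E = b/(r−g) = 0.37/(0.156−0.073) = 4.4578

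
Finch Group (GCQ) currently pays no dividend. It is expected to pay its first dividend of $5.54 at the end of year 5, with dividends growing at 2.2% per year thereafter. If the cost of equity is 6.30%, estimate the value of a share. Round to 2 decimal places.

$105.83

Deferred-dividend DDM. At t=4 the remaining stream is a growing perpetuity with first payment D_5 = 5.54.
V_4 = D_5/(r−g) = 5.54/(0.063−0.022) = 135.1220
P₀ = V_4/(1+r)^4 = 135.1220/(1+0.063)^4 = 105.8261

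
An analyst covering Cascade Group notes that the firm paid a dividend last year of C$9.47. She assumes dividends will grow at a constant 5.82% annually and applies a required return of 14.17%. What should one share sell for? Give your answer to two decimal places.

C$120.01

Gordon growth model: P₀ = D₁/(r − g). D₁ = 9.47 × (1 + 0.0582) = 10.0212.
P₀ = 10.0212 / (0.1417 − 0.0582) = 10.0212 / 0.0835 = 120.0138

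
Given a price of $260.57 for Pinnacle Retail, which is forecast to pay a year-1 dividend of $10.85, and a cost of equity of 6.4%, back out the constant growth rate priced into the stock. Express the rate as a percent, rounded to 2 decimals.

From P₀ = D₁/(r − g), the implied growth is g = r − D₁/P₀.
g = 0.064 − 10.85/260.57 = 0.064 − 0.04164 = 0.02236

2.24%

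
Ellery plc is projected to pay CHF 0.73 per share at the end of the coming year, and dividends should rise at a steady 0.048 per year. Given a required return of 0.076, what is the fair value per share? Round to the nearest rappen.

Gordon growth model: P₀ = D₁/(r − g), with D₁ = 0.73 given directly.
P₀ = 0.7300 / (0.076 − 0.048) = 0.7300 / 0.028 = 26.0714

CHF 26.07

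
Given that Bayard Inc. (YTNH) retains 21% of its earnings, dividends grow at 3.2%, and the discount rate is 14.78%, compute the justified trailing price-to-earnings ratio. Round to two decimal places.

Payout ratio b = 1 − 0.21 = 0.79.
Justified trailing P/E = b(1+g)/(r−g) = 0.79×(1+0.032)/(0.1478−0.032) = 7.0404

7.04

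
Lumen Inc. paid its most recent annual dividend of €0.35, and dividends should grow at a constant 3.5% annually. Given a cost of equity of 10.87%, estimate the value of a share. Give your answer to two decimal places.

Gordon growth model: P₀ = D₁/(r − g). D₁ = 0.35 × (1 + 0.035) = 0.3622.
P₀ = 0.3622 / (0.1087 − 0.035) = 0.3622 / 0.0737 = 4.9152

€4.92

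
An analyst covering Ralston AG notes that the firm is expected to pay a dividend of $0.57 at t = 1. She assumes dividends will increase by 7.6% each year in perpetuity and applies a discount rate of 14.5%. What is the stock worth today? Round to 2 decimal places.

Gordon growth model: P₀ = D₁/(r − g), with D₁ = 0.57 given directly.
P₀ = 0.5700 / (0.145 − 0.076) = 0.5700 / 0.069 = 8.2609

$8.26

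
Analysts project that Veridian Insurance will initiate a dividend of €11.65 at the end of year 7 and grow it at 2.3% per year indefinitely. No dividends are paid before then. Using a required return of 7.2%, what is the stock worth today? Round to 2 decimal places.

Deferred-dividend DDM. At t=6 the remaining stream is a growing perpetuity with first payment D_7 = 11.65.
V_6 = D_7/(r−g) = 11.65/(0.072−0.023) = 237.7551
P₀ = V_6/(1+r)^6 = 237.7551/(1+0.072)^6 = 156.6611

€156.66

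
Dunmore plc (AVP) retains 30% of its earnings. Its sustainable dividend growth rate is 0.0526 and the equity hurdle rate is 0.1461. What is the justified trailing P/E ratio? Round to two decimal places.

Payout ratio b = 1 − 0.30 = 0.70.
Justified trailing P/E = b(1+g)/(r−g) = 0.70×(1+0.0526)/(0.1461−0.0526) = 7.8804

7.88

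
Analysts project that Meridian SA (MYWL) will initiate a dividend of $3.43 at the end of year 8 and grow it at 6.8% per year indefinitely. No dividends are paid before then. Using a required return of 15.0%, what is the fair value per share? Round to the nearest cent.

Deferred-dividend DDM. At t=7 the remaining stream is a growing perpetuity with first payment D_8 = 3.43.
V_7 = D_8/(r−g) = 3.43/(0.15−0.068) = 41.8293
P₀ = V_7/(1+r)^7 = 41.8293/(1+0.15)^7 = 15.7252

$15.73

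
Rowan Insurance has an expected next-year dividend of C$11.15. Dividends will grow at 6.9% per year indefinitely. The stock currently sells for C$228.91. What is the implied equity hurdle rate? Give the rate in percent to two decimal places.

11.77%

Rearranging the constant-growth DDM: r = D₁/P₀ + g.
r = 11.1500 / 228.91 + 0.069 = 0.04871 + 0.069 = 0.11771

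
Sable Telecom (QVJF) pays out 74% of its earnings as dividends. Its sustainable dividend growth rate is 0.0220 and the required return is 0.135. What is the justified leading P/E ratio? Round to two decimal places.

Justified leading P/E = b/(r−g) = 0.74/(0.135−0.022) = 6.5487

6.55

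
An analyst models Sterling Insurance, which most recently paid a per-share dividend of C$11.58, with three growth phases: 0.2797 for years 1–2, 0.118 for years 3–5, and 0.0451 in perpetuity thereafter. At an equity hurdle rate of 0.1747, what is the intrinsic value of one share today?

C$159.27

Three-stage DDM. Project D₁…D_5; terminal Gordon value at t=5 with g = 0.0451; discount at r = 0.1747.
D_1 = 14.8189
D_2 = 18.9638
D_3 = 21.2015
D_4 = 23.7033
D_5 = 26.5003
TV_5 = 27.6954/(0.1747−0.0451) = 213.6993
P₀ = Σ Dₜ/(1+r)ᵗ + TV_5/(1+r)^5 = 159.2686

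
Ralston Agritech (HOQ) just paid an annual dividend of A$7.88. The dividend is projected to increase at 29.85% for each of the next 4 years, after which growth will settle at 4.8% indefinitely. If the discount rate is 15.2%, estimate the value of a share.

Two-stage DDM. Project D₁…D_4 at 0.2985, terminal growth 0.048, discount at r = 0.152.
D_1 = 10.2322
D_2 = 13.2865
D_3 = 17.2525
D_4 = 22.4024
Terminal value at t=4: TV = D_5/(r−g) = 23.4777/(0.152−0.048) = 225.7470
P₀ = 10.2322/(1+0.152)^1 + 13.2865/(1+0.152)^2 + 17.2525/(1+0.152)^3 + 22.4024/(1+0.152)^4 + 225.7470/(1+0.152)^4 = 171.0760

A$171.08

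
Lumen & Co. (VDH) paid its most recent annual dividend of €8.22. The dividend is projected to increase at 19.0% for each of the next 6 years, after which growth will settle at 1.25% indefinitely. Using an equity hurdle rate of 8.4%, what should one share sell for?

€272.97

Two-stage DDM. Project D₁…D_6 at 0.19, terminal growth 0.0125, discount at r = 0.084.
D_1 = 9.7818
D_2 = 11.6403
D_3 = 13.8520
D_4 = 16.4839
D_5 = 19.6158
D_6 = 23.3428
Terminal value at t=6: TV = D_7/(r−g) = 23.6346/(0.084−0.0125) = 330.5541
P₀ = 9.7818/(1+0.084)^1 + 11.6403/(1+0.084)^2 + 13.8520/(1+0.084)^3 + 16.4839/(1+0.084)^4 + 19.6158/(1+0.084)^5 + 23.3428/(1+0.084)^6 + 330.5541/(1+0.084)^6 = 272.9717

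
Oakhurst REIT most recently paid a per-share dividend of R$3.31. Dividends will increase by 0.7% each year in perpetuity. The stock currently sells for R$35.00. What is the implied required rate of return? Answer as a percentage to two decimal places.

Rearranging the constant-growth DDM: r = D₁/P₀ + g.
D₁ = 3.31 × (1 + 0.007) = 3.3332.
r = 3.3332 / 35.00 + 0.007 = 0.09523 + 0.007 = 0.10223

10.22%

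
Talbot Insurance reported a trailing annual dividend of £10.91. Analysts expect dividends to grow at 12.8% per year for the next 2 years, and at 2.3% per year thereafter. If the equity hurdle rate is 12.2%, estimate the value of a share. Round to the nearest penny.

Two-stage DDM. Project D₁…D_2 at 0.128, terminal growth 0.023, discount at r = 0.122.
D_1 = 12.3065
D_2 = 13.8817
Terminal value at t=2: TV = D_3/(r−g) = 14.2010/(0.122−0.023) = 143.4443
P₀ = 12.3065/(1+0.122)^1 + 13.8817/(1+0.122)^2 + 143.4443/(1+0.122)^2 = 135.9410

£135.94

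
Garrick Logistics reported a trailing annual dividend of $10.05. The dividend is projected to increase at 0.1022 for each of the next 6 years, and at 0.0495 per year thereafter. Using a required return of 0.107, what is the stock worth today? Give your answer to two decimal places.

$238.10

Two-stage DDM. Project D₁…D_6 at 0.1022, terminal growth 0.0495, discount at r = 0.107.
D_1 = 11.0771
D_2 = 12.2092
D_3 = 13.4570
D_4 = 14.8323
D_5 = 16.3481
D_6 = 18.0189
Terminal value at t=6: TV = D_7/(r−g) = 18.9108/(0.107−0.0495) = 328.8843
P₀ = 11.0771/(1+0.107)^1 + 12.2092/(1+0.107)^2 + 13.4570/(1+0.107)^3 + 14.8323/(1+0.107)^4 + 16.3481/(1+0.107)^5 + 18.0189/(1+0.107)^6 + 328.8843/(1+0.107)^6 = 238.1050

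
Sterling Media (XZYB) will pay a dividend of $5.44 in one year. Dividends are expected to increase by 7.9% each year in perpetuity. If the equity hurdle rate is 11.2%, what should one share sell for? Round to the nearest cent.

$164.85

Gordon growth model: P₀ = D₁/(r − g), with D₁ = 5.44 given directly.
P₀ = 5.4400 / (0.112 − 0.079) = 5.4400 / 0.033 = 164.8485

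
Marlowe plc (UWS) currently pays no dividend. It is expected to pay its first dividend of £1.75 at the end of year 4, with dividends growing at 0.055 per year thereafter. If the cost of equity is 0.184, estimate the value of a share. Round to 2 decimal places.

Deferred-dividend DDM. At t=3 the remaining stream is a growing perpetuity with first payment D_4 = 1.75.
V_3 = D_4/(r−g) = 1.75/(0.184−0.055) = 13.5659
P₀ = V_3/(1+r)^3 = 13.5659/(1+0.184)^3 = 8.1732

£8.17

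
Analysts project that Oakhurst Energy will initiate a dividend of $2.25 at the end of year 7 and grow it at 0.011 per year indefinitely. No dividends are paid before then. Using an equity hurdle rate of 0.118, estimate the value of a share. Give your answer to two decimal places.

Deferred-dividend DDM. At t=6 the remaining stream is a growing perpetuity with first payment D_7 = 2.25.
V_6 = D_7/(r−g) = 2.25/(0.118−0.011) = 21.0280
P₀ = V_6/(1+r)^6 = 21.0280/(1+0.118)^6 = 10.7683

$10.77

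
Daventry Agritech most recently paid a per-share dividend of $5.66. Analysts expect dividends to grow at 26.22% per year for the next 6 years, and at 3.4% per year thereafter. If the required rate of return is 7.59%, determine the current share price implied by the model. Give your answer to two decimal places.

$425.76

Two-stage DDM. Project D₁…D_6 at 0.2622, terminal growth 0.034, discount at r = 0.0759.
D_1 = 7.1441
D_2 = 9.0172
D_3 = 11.3815
D_4 = 14.3658
D_5 = 18.1325
D_6 = 22.8868
Terminal value at t=6: TV = D_7/(r−g) = 23.6650/(0.0759−0.034) = 564.7965
P₀ = 7.1441/(1+0.0759)^1 + 9.0172/(1+0.0759)^2 + 11.3815/(1+0.0759)^3 + 14.3658/(1+0.0759)^4 + 18.1325/(1+0.0759)^5 + 22.8868/(1+0.0759)^6 + 564.7965/(1+0.0759)^6 = 425.7563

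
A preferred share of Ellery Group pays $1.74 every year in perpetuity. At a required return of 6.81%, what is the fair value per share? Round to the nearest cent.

$25.55

Zero-growth DDM (perpetuity): P₀ = D/r = 1.74 / 0.0681 = 25.5507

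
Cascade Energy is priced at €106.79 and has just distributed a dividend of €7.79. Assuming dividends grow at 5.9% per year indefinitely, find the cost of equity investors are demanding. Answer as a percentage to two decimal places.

Rearranging the constant-growth DDM: r = D₁/P₀ + g.
D₁ = 7.79 × (1 + 0.059) = 8.2496.
r = 8.2496 / 106.79 + 0.059 = 0.07725 + 0.059 = 0.13625

13.63%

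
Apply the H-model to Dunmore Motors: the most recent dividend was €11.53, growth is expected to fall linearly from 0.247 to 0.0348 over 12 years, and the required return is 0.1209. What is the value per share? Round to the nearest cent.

€309.07

H-model: P₀ = D₀[(1+g_L) + H(g_S−g_L)]/(r−g_L), with H = 12/2 = 6.
P₀ = 11.53 × [(1+0.0348) + 6×(0.247−0.0348)] / (0.1209−0.0348)
   = 11.53 × 2.3080 / 0.0861 = 309.0736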